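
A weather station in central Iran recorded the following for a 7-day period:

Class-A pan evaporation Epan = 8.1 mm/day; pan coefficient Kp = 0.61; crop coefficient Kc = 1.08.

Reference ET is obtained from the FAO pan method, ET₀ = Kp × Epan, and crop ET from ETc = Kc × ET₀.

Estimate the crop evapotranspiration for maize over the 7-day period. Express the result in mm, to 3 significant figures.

ET₀ = 0.61 × 8.1 = 4.9410 mm/d
ETc = Kc × ET₀ = 1.08 × 4.9410 = 5.3363 mm/d
Over 7 days: 5.3363 × 7 = 37.354 mm

37.4 mm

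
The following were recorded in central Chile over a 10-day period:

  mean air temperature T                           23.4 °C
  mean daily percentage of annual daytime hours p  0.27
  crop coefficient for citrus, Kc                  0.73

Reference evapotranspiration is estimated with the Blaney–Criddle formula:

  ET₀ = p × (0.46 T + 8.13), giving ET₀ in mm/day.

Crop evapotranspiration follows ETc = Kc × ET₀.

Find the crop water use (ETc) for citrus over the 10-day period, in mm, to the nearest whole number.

ET₀ = 0.27 × (0.46 × 23.4 + 8.13) = 0.27 × 18.894 = 5.1014 mm/d
ETc = Kc × ET₀ = 0.73 × 5.1014 = 3.7240 mm/d
Over 10 days: 3.7240 × 10 = 37.240 mm

37 mm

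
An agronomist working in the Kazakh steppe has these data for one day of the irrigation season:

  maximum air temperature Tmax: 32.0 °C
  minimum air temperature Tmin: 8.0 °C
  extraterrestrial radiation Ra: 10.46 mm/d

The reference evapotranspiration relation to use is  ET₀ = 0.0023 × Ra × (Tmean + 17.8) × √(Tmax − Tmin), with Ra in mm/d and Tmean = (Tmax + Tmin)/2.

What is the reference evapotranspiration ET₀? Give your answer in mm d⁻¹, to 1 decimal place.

Tmean = (32.0 + 8.0)/2 = 20.00 °C
ET₀ = 0.0023 × 10.46 × (20.00 + 17.8) × √24.0 = 0.0023 × 10.46 × 37.80 × 4.8990 = 4.4551 mm/d

4.5 mm d⁻¹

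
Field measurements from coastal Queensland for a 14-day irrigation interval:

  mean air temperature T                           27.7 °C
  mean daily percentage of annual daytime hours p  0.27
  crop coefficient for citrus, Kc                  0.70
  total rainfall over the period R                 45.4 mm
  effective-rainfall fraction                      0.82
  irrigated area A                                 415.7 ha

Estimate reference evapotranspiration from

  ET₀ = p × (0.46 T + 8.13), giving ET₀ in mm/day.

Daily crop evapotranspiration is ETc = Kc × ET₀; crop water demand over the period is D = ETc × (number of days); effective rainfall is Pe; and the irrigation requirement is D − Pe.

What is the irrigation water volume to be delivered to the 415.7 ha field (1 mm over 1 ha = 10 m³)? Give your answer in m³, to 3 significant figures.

ET₀ = 0.27 × (0.46 × 27.7 + 8.13) = 0.27 × 20.872 = 5.6354 mm/d
ETc = Kc × ET₀ = 0.70 × 5.6354 = 3.9448 mm/d
Crop demand D = ETc × 14 d = 3.9448 × 14 = 55.227 mm
Pe = 0.82 × 45.4 = 37.228 mm
D − Pe = 55.227 − 37.228 = 17.999 mm
Volume = 17.999 mm × 415.7 ha × 10 = 74821.8 m³

74800 m³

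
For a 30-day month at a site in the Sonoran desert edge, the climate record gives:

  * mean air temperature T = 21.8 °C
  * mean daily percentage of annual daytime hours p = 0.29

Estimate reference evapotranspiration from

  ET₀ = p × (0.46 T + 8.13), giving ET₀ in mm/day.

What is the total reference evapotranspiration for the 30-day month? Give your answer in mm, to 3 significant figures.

158 mm

ET₀ = 0.29 × (0.46 × 21.8 + 8.13) = 0.29 × 18.158 = 5.2658 mm/d
Monthly total = 5.2658 × 30 = 157.974 mm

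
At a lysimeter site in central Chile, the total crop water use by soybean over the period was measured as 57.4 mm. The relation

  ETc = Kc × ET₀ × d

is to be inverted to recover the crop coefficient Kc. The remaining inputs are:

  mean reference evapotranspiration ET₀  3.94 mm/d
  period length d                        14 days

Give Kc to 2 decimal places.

1.04

ETc = Kc × ET₀ × d  ⇒  Kc = ETc / (ET₀ × d)
Kc = 57.4 / (3.94 × 14) = 57.4 / 55.16 = 1.0406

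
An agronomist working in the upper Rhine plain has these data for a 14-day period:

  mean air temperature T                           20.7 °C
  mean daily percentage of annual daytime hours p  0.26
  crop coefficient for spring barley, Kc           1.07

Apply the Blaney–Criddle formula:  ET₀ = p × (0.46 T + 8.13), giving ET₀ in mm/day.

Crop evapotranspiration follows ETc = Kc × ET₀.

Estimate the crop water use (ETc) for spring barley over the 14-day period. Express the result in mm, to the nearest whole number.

69 mm

ET₀ = 0.26 × (0.46 × 20.7 + 8.13) = 0.26 × 17.652 = 4.5895 mm/d
ETc = Kc × ET₀ = 1.07 × 4.5895 = 4.9108 mm/d
Over 14 days: 4.9108 × 14 = 68.751 mm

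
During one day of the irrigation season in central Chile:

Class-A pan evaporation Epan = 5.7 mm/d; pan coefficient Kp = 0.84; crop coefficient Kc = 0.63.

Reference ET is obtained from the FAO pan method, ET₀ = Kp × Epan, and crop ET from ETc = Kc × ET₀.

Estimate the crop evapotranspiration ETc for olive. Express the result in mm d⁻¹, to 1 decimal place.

3.0 mm d⁻¹

ET₀ = 0.84 × 5.7 = 4.7880 mm/d
ETc = Kc × ET₀ = 0.63 × 4.7880 = 3.0164 mm/d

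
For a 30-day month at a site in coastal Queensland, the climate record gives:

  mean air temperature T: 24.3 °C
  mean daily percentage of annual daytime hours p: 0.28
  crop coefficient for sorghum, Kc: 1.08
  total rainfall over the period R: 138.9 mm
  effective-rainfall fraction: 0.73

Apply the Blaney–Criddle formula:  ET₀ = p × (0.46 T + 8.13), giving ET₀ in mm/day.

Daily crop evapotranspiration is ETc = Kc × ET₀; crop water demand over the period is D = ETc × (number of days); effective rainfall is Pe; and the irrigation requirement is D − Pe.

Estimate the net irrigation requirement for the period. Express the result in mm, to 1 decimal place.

73.8 mm

ET₀ = 0.28 × (0.46 × 24.3 + 8.13) = 0.28 × 19.308 = 5.4062 mm/d
ETc = Kc × ET₀ = 1.08 × 5.4062 = 5.8387 mm/d
Crop demand D = ETc × 30 d = 5.8387 × 30 = 175.161 mm
Pe = 0.73 × 138.9 = 101.397 mm
D − Pe = 175.161 − 101.397 = 73.764 mm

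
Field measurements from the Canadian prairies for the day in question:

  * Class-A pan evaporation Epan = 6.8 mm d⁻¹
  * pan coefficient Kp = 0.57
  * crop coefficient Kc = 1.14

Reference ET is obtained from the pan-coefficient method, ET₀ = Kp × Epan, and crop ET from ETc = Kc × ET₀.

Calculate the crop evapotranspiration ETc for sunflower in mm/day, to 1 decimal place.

ET₀ = 0.57 × 6.8 = 3.8760 mm/d
ETc = Kc × ET₀ = 1.14 × 3.8760 = 4.4186 mm/d

4.4 mm/day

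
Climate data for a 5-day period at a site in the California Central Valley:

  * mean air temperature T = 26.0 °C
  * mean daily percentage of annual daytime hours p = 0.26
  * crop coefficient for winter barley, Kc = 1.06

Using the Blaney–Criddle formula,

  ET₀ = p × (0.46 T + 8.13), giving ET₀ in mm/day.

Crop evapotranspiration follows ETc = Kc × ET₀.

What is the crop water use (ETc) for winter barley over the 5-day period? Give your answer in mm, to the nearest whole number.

28 mm

ET₀ = 0.26 × (0.46 × 26.0 + 8.13) = 0.26 × 20.090 = 5.2234 mm/d
ETc = Kc × ET₀ = 1.06 × 5.2234 = 5.5368 mm/d
Over 5 days: 5.5368 × 5 = 27.684 mm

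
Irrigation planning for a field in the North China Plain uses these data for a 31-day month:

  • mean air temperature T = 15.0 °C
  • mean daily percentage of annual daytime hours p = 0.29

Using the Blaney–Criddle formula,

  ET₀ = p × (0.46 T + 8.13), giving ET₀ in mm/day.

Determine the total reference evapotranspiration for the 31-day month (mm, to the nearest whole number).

ET₀ = 0.29 × (0.46 × 15.0 + 8.13) = 0.29 × 15.030 = 4.3587 mm/d
Monthly total = 4.3587 × 31 = 135.120 mm

135 mm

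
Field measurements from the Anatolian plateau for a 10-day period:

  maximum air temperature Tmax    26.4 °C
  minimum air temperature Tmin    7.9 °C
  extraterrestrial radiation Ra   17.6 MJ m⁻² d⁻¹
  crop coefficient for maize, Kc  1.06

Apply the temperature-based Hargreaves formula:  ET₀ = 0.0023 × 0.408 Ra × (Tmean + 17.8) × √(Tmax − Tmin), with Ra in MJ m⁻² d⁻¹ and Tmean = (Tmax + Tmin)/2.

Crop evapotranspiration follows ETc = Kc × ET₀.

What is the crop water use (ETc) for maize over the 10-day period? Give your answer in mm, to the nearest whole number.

26 mm

Tmean = (26.4 + 7.9)/2 = 17.15 °C
0.408 Ra = 0.408 × 17.6 = 7.1808 mm/d equivalent
ET₀ = 0.0023 × 7.1808 × (17.15 + 17.8) × √18.5 = 0.0023 × 7.1808 × 34.95 × 4.3012 = 2.4828 mm/d
ETc = Kc × ET₀ = 1.06 × 2.4828 = 2.6318 mm/d
Over 10 days: 2.6318 × 10 = 26.318 mm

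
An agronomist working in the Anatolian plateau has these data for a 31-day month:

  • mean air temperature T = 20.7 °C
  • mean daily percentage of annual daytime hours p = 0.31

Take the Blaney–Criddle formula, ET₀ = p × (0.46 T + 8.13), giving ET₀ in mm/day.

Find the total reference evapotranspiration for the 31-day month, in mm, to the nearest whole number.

ET₀ = 0.31 × (0.46 × 20.7 + 8.13) = 0.31 × 17.652 = 5.4721 mm/d
Monthly total = 5.4721 × 31 = 169.635 mm

170 mm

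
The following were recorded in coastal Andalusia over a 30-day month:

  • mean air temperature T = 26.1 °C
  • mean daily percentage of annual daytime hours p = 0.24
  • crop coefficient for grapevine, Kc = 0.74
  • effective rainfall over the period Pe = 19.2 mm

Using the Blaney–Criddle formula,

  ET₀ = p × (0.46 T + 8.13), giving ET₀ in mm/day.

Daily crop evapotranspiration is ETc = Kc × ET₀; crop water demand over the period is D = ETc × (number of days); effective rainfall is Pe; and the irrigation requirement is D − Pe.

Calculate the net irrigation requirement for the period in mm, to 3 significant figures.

ET₀ = 0.24 × (0.46 × 26.1 + 8.13) = 0.24 × 20.136 = 4.8326 mm/d
ETc = Kc × ET₀ = 0.74 × 4.8326 = 3.5761 mm/d
Crop demand D = ETc × 30 d = 3.5761 × 30 = 107.283 mm
D − Pe = 107.283 − 19.2 = 88.083 mm

88.1 mm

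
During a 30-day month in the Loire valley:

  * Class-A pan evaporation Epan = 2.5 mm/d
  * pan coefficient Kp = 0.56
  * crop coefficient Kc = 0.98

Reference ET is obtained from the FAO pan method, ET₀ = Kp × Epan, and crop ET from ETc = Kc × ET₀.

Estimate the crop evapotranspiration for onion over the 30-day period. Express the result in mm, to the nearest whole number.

ET₀ = 0.56 × 2.5 = 1.4000 mm/d
ETc = Kc × ET₀ = 0.98 × 1.4000 = 1.3720 mm/d
Over 30 days: 1.3720 × 30 = 41.160 mm

41 mm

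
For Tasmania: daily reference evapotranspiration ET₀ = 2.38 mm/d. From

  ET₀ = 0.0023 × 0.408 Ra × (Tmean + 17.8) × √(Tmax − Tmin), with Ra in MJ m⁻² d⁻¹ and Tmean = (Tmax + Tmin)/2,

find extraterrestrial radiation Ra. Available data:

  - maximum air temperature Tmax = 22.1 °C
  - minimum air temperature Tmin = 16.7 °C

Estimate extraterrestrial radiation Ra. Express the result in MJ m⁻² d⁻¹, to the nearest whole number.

29 MJ m⁻² d⁻¹

Tmean = (22.1+16.7)/2 = 19.40 °C; ΔT = 5.4
Ra = ET₀ / [0.0023 × 0.408 × (Tmean+17.8) × √ΔT]
   = 2.38 / (0.0023 × 0.408 × 37.20 × 2.3238) = 29.339 MJ m⁻² d⁻¹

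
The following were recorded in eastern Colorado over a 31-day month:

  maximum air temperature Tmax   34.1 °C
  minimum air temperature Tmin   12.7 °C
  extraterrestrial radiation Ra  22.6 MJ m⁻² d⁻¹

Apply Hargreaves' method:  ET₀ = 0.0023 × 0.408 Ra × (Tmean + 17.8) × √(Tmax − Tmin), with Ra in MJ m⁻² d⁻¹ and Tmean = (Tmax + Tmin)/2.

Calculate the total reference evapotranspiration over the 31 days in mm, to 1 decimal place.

125.3 mm

Tmean = (34.1 + 12.7)/2 = 23.40 °C
0.408 Ra = 0.408 × 22.6 = 9.2208 mm/d equivalent
ET₀ = 0.0023 × 9.2208 × (23.40 + 17.8) × √21.4 = 0.0023 × 9.2208 × 41.20 × 4.6260 = 4.0420 mm/d
Over 31 days: 4.0420 × 31 = 125.302 mm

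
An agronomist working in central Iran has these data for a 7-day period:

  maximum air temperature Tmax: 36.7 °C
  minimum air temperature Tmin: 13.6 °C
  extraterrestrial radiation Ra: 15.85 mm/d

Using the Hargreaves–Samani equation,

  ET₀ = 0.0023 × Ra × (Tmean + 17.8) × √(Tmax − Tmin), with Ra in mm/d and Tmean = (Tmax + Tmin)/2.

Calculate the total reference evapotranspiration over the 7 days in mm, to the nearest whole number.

Tmean = (36.7 + 13.6)/2 = 25.15 °C
ET₀ = 0.0023 × 15.85 × (25.15 + 17.8) × √23.1 = 0.0023 × 15.85 × 42.95 × 4.8062 = 7.5253 mm/d
Over 7 days: 7.5253 × 7 = 52.677 mm

53 mm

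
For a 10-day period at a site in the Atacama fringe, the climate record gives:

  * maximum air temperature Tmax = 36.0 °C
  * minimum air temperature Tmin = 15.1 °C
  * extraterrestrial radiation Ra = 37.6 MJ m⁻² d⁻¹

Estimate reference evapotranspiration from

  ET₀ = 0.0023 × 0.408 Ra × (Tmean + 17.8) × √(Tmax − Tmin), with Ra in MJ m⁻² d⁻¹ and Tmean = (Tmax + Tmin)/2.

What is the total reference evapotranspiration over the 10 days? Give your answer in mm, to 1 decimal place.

69.9 mm

Tmean = (36.0 + 15.1)/2 = 25.55 °C
0.408 Ra = 0.408 × 37.6 = 15.3408 mm/d equivalent
ET₀ = 0.0023 × 15.3408 × (25.55 + 17.8) × √20.9 = 0.0023 × 15.3408 × 43.35 × 4.5717 = 6.9927 mm/d
Over 10 days: 6.9927 × 10 = 69.927 mm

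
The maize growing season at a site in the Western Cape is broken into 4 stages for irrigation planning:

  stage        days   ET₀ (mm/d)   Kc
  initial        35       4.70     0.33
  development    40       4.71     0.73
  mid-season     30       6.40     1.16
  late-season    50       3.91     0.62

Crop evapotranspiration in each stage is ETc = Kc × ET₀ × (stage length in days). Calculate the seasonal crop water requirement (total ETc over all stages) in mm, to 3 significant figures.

536 mm

initial: 0.33 × 4.70 × 35 = 54.29 mm
development: 0.73 × 4.71 × 40 = 137.53 mm
mid-season: 1.16 × 6.40 × 30 = 222.72 mm
late-season: 0.62 × 3.91 × 50 = 121.21 mm
Seasonal total = 535.75 mm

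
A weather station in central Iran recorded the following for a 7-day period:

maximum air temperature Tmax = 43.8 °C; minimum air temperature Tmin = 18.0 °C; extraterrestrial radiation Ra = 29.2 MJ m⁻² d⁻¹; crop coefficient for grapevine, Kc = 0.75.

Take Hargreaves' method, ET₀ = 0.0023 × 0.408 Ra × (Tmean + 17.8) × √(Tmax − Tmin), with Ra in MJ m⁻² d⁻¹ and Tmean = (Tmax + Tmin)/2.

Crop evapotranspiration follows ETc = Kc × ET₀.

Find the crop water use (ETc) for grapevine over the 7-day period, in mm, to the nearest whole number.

36 mm

Tmean = (43.8 + 18.0)/2 = 30.90 °C
0.408 Ra = 0.408 × 29.2 = 11.9136 mm/d equivalent
ET₀ = 0.0023 × 11.9136 × (30.90 + 17.8) × √25.8 = 0.0023 × 11.9136 × 48.70 × 5.0794 = 6.7782 mm/d
ETc = Kc × ET₀ = 0.75 × 6.7782 = 5.0837 mm/d
Over 7 days: 5.0837 × 7 = 35.586 mm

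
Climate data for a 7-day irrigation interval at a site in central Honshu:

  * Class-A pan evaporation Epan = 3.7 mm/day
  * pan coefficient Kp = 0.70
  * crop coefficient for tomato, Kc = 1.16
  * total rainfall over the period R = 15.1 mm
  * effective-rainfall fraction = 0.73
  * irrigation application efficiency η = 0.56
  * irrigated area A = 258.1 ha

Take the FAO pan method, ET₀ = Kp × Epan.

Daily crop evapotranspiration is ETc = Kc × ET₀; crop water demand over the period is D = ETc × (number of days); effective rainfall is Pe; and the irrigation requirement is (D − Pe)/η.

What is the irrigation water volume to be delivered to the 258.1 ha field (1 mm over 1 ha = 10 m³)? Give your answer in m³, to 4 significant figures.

ET₀ = 0.70 × 3.7 = 2.5900 mm/d
ETc = Kc × ET₀ = 1.16 × 2.5900 = 3.0044 mm/d
Crop demand D = ETc × 7 d = 3.0044 × 7 = 21.031 mm
Pe = 0.73 × 15.1 = 11.023 mm
D − Pe = 21.031 − 11.023 = 10.008 mm
Gross irrigation = 10.008 / 0.56 = 17.871 mm
Volume = 17.871 mm × 258.1 ha × 10 = 46125.1 m³

46130 m³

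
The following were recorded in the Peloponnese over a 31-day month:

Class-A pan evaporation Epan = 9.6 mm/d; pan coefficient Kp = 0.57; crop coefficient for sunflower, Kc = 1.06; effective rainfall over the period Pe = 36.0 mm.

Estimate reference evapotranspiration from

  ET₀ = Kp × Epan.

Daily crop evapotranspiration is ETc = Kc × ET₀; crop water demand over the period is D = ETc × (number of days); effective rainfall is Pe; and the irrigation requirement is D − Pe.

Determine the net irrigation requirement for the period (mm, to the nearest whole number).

144 mm

ET₀ = 0.57 × 9.6 = 5.4720 mm/d
ETc = Kc × ET₀ = 1.06 × 5.4720 = 5.8003 mm/d
Crop demand D = ETc × 31 d = 5.8003 × 31 = 179.809 mm
D − Pe = 179.809 − 36.0 = 143.809 mm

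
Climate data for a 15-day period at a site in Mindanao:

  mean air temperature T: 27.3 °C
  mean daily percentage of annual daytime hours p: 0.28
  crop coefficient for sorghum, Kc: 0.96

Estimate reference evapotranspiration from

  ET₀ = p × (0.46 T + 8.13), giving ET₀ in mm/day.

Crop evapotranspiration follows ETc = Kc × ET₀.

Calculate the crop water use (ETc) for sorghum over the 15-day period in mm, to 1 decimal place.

ET₀ = 0.28 × (0.46 × 27.3 + 8.13) = 0.28 × 20.688 = 5.7926 mm/d
ETc = Kc × ET₀ = 0.96 × 5.7926 = 5.5609 mm/d
Over 15 days: 5.5609 × 15 = 83.414 mm

83.4 mm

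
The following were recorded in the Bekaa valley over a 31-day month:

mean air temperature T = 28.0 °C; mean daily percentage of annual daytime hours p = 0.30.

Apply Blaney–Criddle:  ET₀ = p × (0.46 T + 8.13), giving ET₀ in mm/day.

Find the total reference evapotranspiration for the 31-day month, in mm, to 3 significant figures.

195 mm

ET₀ = 0.30 × (0.46 × 28.0 + 8.13) = 0.30 × 21.010 = 6.3030 mm/d
Monthly total = 6.3030 × 31 = 195.393 mm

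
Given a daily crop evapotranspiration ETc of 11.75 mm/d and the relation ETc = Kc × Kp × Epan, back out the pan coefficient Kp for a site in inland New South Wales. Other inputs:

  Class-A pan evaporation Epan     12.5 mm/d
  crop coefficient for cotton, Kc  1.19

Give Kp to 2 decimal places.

0.79

ETc = Kc × Kp × Epan  ⇒  Kp = ETc / (Kc × Epan)
Kp = 11.75 / (1.19 × 12.5) = 11.75 / 14.875 = 0.7899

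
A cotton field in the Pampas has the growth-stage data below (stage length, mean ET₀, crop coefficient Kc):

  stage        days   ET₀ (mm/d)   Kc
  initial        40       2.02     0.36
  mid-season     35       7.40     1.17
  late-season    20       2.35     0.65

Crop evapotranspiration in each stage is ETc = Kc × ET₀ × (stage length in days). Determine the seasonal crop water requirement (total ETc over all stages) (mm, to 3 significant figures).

363 mm

initial: 0.36 × 2.02 × 40 = 29.09 mm
mid-season: 1.17 × 7.40 × 35 = 303.03 mm
late-season: 0.65 × 2.35 × 20 = 30.55 mm
Seasonal total = 362.67 mm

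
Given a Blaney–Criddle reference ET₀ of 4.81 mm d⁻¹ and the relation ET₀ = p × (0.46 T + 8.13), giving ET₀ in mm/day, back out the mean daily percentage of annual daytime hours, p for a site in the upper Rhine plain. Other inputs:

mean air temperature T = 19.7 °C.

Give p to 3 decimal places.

p = ET₀ / (0.46 T + 8.13) = 4.81 / (0.46 × 19.7 + 8.13) = 4.81 / 17.192 = 0.2798

0.280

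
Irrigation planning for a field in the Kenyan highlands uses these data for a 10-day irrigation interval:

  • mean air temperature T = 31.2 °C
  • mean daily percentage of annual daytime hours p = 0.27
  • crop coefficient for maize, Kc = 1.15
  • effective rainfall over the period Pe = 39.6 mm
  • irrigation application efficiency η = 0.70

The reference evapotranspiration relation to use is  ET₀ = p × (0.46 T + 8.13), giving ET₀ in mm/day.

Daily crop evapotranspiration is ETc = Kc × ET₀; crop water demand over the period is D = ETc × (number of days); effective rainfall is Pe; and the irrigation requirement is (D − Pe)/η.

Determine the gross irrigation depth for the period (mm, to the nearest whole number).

ET₀ = 0.27 × (0.46 × 31.2 + 8.13) = 0.27 × 22.482 = 6.0701 mm/d
ETc = Kc × ET₀ = 1.15 × 6.0701 = 6.9806 mm/d
Crop demand D = ETc × 10 d = 6.9806 × 10 = 69.806 mm
D − Pe = 69.806 − 39.6 = 30.206 mm
Gross irrigation = 30.206 / 0.70 = 43.151 mm

43 mm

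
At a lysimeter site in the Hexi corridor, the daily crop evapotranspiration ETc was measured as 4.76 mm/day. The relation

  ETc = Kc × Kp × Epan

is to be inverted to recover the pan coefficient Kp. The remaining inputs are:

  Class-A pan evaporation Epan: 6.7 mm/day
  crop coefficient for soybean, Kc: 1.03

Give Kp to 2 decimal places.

ETc = Kc × Kp × Epan  ⇒  Kp = ETc / (Kc × Epan)
Kp = 4.76 / (1.03 × 6.7) = 4.76 / 6.901 = 0.6898

0.69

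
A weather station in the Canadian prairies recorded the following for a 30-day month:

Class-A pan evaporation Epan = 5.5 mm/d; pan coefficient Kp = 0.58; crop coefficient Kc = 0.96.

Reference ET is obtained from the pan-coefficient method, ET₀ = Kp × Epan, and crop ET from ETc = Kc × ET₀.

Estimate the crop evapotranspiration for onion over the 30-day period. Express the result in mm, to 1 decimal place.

91.9 mm

ET₀ = 0.58 × 5.5 = 3.1900 mm/d
ETc = Kc × ET₀ = 0.96 × 3.1900 = 3.0624 mm/d
Over 30 days: 3.0624 × 30 = 91.872 mm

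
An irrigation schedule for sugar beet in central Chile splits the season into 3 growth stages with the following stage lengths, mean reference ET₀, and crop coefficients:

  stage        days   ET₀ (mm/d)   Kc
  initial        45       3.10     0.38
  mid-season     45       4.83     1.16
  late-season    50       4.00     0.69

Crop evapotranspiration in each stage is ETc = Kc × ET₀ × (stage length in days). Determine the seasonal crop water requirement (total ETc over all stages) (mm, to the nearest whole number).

initial: 0.38 × 3.10 × 45 = 53.01 mm
mid-season: 1.16 × 4.83 × 45 = 252.13 mm
late-season: 0.69 × 4.00 × 50 = 138.00 mm
Seasonal total = 443.14 mm

443 mm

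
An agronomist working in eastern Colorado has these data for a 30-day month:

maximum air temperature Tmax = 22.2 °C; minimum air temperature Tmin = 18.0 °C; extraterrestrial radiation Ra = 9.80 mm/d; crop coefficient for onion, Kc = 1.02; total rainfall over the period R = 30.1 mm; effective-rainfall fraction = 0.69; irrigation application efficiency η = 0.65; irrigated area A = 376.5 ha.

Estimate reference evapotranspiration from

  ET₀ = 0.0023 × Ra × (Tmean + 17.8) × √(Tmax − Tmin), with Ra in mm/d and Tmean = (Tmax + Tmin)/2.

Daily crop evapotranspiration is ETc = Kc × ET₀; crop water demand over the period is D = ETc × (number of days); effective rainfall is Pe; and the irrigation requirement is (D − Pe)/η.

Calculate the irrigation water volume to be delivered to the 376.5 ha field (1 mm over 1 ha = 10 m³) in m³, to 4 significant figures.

Tmean = (22.2 + 18.0)/2 = 20.10 °C
ET₀ = 0.0023 × 9.80 × (20.10 + 17.8) × √4.2 = 0.0023 × 9.80 × 37.90 × 2.0494 = 1.7507 mm/d
ETc = Kc × ET₀ = 1.02 × 1.7507 = 1.7857 mm/d
Crop demand D = ETc × 30 d = 1.7857 × 30 = 53.571 mm
Pe = 0.69 × 30.1 = 20.769 mm
D − Pe = 53.571 − 20.769 = 32.802 mm
Gross irrigation = 32.802 / 0.65 = 50.465 mm
Volume = 50.465 mm × 376.5 ha × 10 = 190000.7 m³

190000 m³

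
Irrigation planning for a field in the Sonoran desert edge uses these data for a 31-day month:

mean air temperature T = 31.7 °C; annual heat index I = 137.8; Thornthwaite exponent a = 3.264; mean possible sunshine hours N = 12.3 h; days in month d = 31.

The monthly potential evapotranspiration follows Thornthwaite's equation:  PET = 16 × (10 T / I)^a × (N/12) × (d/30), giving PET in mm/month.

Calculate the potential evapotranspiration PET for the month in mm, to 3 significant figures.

257 mm

10T/I = 10 × 31.7 / 137.8 = 2.3004
(10T/I)^a = 2.3004^3.264 = 15.1679
Uncorrected PET = 16 × 15.1679 = 242.686 mm
Correction = (N/12)(d/30) = (12.3/12)(31/30) = 1.0592
PET = 242.686 × 1.0592 = 257.053 mm/month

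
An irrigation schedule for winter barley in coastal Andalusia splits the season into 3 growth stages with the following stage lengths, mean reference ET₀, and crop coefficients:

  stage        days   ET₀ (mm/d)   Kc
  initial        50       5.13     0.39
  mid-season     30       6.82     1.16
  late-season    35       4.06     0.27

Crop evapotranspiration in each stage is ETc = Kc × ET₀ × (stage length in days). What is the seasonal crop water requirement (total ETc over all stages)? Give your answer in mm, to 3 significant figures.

initial: 0.39 × 5.13 × 50 = 100.04 mm
mid-season: 1.16 × 6.82 × 30 = 237.34 mm
late-season: 0.27 × 4.06 × 35 = 38.37 mm
Seasonal total = 375.75 mm

376 mm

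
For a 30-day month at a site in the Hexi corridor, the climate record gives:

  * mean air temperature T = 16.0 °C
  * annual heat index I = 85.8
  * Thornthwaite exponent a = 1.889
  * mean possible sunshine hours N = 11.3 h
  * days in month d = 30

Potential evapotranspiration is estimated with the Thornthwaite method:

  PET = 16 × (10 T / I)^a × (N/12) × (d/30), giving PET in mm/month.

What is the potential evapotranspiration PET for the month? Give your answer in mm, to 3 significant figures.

10T/I = 10 × 16.0 / 85.8 = 1.8648
(10T/I)^a = 1.8648^1.889 = 3.2451
Uncorrected PET = 16 × 3.2451 = 51.922 mm
Correction = (N/12)(d/30) = (11.3/12)(30/30) = 0.9417
PET = 51.922 × 0.9417 = 48.895 mm/month

48.9 mm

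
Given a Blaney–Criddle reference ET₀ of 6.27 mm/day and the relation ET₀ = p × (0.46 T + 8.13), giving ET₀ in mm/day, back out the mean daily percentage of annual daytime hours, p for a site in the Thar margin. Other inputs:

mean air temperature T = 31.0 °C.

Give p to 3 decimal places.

p = ET₀ / (0.46 T + 8.13) = 6.27 / (0.46 × 31.0 + 8.13) = 6.27 / 22.390 = 0.2800

0.280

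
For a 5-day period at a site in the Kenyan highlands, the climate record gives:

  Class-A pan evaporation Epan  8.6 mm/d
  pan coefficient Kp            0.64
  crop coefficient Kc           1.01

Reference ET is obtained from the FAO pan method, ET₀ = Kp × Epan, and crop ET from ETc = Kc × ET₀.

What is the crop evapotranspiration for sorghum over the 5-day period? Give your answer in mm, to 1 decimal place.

27.8 mm

ET₀ = 0.64 × 8.6 = 5.5040 mm/d
ETc = Kc × ET₀ = 1.01 × 5.5040 = 5.5590 mm/d
Over 5 days: 5.5590 × 5 = 27.795 mm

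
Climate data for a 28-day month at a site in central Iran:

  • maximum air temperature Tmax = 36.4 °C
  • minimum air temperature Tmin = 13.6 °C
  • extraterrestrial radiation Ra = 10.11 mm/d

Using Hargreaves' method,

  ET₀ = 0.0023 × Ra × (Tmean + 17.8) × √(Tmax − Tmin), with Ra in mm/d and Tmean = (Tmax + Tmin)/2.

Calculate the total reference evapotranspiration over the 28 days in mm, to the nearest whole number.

133 mm

Tmean = (36.4 + 13.6)/2 = 25.00 °C
ET₀ = 0.0023 × 10.11 × (25.00 + 17.8) × √22.8 = 0.0023 × 10.11 × 42.80 × 4.7749 = 4.7521 mm/d
Over 28 days: 4.7521 × 28 = 133.059 mm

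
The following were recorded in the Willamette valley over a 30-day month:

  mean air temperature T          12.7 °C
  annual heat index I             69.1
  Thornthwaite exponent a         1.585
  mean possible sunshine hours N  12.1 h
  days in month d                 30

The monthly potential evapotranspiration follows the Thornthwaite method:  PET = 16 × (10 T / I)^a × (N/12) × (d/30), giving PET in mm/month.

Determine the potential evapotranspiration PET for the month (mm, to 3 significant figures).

10T/I = 10 × 12.7 / 69.1 = 1.8379
(10T/I)^a = 1.8379^1.585 = 2.6239
Uncorrected PET = 16 × 2.6239 = 41.982 mm
Correction = (N/12)(d/30) = (12.1/12)(30/30) = 1.0083
PET = 41.982 × 1.0083 = 42.330 mm/month

42.3 mm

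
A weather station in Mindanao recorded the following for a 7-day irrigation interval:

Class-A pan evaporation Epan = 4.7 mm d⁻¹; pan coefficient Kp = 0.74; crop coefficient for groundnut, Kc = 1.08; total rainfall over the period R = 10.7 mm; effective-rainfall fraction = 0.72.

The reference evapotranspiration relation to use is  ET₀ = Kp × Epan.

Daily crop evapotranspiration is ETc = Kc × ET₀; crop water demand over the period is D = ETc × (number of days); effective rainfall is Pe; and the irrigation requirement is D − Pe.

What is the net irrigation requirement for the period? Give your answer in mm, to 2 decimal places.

18.59 mm

ET₀ = 0.74 × 4.7 = 3.4780 mm/d
ETc = Kc × ET₀ = 1.08 × 3.4780 = 3.7562 mm/d
Crop demand D = ETc × 7 d = 3.7562 × 7 = 26.293 mm
Pe = 0.72 × 10.7 = 7.704 mm
D − Pe = 26.293 − 7.704 = 18.589 mm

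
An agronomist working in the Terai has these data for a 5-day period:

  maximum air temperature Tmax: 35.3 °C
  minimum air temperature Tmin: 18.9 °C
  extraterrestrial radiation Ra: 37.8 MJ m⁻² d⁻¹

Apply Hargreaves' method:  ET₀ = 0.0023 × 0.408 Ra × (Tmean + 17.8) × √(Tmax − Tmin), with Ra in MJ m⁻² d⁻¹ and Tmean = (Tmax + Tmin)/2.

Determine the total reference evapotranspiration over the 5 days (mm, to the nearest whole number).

32 mm

Tmean = (35.3 + 18.9)/2 = 27.10 °C
0.408 Ra = 0.408 × 37.8 = 15.4224 mm/d equivalent
ET₀ = 0.0023 × 15.4224 × (27.10 + 17.8) × √16.4 = 0.0023 × 15.4224 × 44.90 × 4.0497 = 6.4498 mm/d
Over 5 days: 6.4498 × 5 = 32.249 mm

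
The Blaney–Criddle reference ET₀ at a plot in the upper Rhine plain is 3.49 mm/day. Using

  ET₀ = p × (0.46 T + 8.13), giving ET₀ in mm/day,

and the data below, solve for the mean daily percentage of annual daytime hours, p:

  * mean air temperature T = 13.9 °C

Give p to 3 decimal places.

0.240

p = ET₀ / (0.46 T + 8.13) = 3.49 / (0.46 × 13.9 + 8.13) = 3.49 / 14.524 = 0.2403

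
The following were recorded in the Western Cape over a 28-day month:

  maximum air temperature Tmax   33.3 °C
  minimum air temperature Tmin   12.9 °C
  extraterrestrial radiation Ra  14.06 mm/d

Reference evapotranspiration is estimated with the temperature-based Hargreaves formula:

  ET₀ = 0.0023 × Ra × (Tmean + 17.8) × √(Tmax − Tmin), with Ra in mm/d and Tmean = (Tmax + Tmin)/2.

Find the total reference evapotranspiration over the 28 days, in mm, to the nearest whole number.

167 mm

Tmean = (33.3 + 12.9)/2 = 23.10 °C
ET₀ = 0.0023 × 14.06 × (23.10 + 17.8) × √20.4 = 0.0023 × 14.06 × 40.90 × 4.5166 = 5.9738 mm/d
Over 28 days: 5.9738 × 28 = 167.266 mm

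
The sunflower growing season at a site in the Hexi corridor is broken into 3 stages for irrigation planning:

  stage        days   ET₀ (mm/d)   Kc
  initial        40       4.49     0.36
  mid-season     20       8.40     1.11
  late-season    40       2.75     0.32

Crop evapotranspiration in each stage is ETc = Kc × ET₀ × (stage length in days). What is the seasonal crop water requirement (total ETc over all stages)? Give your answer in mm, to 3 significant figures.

286 mm

initial: 0.36 × 4.49 × 40 = 64.66 mm
mid-season: 1.11 × 8.40 × 20 = 186.48 mm
late-season: 0.32 × 2.75 × 40 = 35.20 mm
Seasonal total = 286.34 mm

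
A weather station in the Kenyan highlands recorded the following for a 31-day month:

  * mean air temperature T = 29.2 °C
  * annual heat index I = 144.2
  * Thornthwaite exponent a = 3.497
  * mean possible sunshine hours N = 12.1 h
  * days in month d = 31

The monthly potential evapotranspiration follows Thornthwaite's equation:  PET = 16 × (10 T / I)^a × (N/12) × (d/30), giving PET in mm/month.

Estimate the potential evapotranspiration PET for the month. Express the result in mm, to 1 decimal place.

196.6 mm

10T/I = 10 × 29.2 / 144.2 = 2.0250
(10T/I)^a = 2.0250^3.497 = 11.7915
Uncorrected PET = 16 × 11.7915 = 188.664 mm
Correction = (N/12)(d/30) = (12.1/12)(31/30) = 1.0419
PET = 188.664 × 1.0419 = 196.569 mm/month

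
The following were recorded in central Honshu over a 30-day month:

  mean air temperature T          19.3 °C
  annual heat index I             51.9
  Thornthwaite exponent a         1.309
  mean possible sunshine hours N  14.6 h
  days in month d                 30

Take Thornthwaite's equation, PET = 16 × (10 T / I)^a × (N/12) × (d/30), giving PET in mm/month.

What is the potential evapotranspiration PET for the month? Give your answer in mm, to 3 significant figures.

10T/I = 10 × 19.3 / 51.9 = 3.7187
(10T/I)^a = 3.7187^1.309 = 5.5801
Uncorrected PET = 16 × 5.5801 = 89.282 mm
Correction = (N/12)(d/30) = (14.6/12)(30/30) = 1.2167
PET = 89.282 × 1.2167 = 108.629 mm/month

109 mm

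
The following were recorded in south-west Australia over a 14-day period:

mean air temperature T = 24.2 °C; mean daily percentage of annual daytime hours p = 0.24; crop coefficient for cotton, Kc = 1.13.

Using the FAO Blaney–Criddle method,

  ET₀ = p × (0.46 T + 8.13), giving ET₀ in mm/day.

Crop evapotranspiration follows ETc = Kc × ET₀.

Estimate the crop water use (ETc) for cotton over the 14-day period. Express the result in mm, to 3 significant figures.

73.1 mm

ET₀ = 0.24 × (0.46 × 24.2 + 8.13) = 0.24 × 19.262 = 4.6229 mm/d
ETc = Kc × ET₀ = 1.13 × 4.6229 = 5.2239 mm/d
Over 14 days: 5.2239 × 14 = 73.135 mm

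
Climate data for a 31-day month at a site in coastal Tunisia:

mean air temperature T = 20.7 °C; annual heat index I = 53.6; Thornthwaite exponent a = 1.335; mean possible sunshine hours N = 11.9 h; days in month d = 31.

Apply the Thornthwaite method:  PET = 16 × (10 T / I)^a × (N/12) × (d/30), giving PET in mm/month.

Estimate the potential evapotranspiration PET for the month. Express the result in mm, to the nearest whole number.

100 mm

10T/I = 10 × 20.7 / 53.6 = 3.8619
(10T/I)^a = 3.8619^1.335 = 6.0727
Uncorrected PET = 16 × 6.0727 = 97.163 mm
Correction = (N/12)(d/30) = (11.9/12)(31/30) = 1.0247
PET = 97.163 × 1.0247 = 99.563 mm/month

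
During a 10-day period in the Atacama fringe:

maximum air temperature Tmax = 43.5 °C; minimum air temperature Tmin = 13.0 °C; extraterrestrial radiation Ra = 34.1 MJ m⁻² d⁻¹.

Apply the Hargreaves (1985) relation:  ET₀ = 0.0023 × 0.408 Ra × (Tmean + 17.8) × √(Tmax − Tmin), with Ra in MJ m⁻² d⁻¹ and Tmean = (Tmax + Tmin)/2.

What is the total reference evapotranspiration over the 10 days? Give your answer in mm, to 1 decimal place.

81.4 mm

Tmean = (43.5 + 13.0)/2 = 28.25 °C
0.408 Ra = 0.408 × 34.1 = 13.9128 mm/d equivalent
ET₀ = 0.0023 × 13.9128 × (28.25 + 17.8) × √30.5 = 0.0023 × 13.9128 × 46.05 × 5.5227 = 8.1381 mm/d
Over 10 days: 8.1381 × 10 = 81.381 mm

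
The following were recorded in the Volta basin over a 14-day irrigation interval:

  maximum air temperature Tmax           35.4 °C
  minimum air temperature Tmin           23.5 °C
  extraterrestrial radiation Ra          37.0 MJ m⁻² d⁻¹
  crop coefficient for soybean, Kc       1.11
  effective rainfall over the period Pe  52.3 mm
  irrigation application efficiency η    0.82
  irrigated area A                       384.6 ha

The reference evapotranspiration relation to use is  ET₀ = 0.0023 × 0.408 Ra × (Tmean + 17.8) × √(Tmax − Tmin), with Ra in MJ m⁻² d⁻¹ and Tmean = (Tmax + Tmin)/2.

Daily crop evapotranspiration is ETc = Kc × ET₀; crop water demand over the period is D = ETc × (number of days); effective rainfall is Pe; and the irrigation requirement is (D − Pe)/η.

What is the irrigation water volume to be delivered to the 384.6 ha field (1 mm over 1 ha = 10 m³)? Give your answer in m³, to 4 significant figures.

167200 m³

Tmean = (35.4 + 23.5)/2 = 29.45 °C
0.408 Ra = 0.408 × 37.0 = 15.0960 mm/d equivalent
ET₀ = 0.0023 × 15.0960 × (29.45 + 17.8) × √11.9 = 0.0023 × 15.0960 × 47.25 × 3.4496 = 5.6593 mm/d
ETc = Kc × ET₀ = 1.11 × 5.6593 = 6.2818 mm/d
Crop demand D = ETc × 14 d = 6.2818 × 14 = 87.945 mm
D − Pe = 87.945 − 52.3 = 35.645 mm
Gross irrigation = 35.645 / 0.82 = 43.470 mm
Volume = 43.470 mm × 384.6 ha × 10 = 167185.6 m³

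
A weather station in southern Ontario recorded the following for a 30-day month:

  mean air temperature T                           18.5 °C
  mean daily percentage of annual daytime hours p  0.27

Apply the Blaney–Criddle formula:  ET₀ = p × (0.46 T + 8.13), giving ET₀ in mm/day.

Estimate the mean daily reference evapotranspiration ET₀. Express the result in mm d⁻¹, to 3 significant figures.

ET₀ = 0.27 × (0.46 × 18.5 + 8.13) = 0.27 × 16.640 = 4.4928 mm/d

4.49 mm d⁻¹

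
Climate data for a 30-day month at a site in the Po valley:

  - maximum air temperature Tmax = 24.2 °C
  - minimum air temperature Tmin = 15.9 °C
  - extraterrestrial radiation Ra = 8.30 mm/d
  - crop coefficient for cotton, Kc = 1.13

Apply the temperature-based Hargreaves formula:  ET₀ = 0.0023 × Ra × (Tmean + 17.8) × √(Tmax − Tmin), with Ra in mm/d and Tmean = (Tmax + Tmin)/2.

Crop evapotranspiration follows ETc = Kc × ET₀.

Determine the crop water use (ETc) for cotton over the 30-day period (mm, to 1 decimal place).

70.6 mm

Tmean = (24.2 + 15.9)/2 = 20.05 °C
ET₀ = 0.0023 × 8.30 × (20.05 + 17.8) × √8.3 = 0.0023 × 8.30 × 37.85 × 2.8810 = 2.0817 mm/d
ETc = Kc × ET₀ = 1.13 × 2.0817 = 2.3523 mm/d
Over 30 days: 2.3523 × 30 = 70.569 mm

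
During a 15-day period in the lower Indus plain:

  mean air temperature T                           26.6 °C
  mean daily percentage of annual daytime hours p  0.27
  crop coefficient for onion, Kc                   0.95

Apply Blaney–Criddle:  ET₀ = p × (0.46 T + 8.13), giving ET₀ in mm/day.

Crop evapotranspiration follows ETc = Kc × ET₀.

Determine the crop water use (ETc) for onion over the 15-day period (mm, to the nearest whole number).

78 mm

ET₀ = 0.27 × (0.46 × 26.6 + 8.13) = 0.27 × 20.366 = 5.4988 mm/d
ETc = Kc × ET₀ = 0.95 × 5.4988 = 5.2239 mm/d
Over 15 days: 5.2239 × 15 = 78.359 mm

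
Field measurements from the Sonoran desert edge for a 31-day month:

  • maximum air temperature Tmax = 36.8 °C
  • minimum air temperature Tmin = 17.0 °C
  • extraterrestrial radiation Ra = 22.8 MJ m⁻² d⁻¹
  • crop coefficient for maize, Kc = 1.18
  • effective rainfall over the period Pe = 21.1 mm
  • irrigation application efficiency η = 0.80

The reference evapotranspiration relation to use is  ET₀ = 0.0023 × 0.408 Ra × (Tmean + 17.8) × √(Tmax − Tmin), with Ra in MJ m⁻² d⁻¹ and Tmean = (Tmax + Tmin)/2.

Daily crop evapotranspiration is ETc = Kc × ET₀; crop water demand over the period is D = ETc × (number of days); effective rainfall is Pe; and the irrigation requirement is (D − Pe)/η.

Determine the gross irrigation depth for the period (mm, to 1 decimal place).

Tmean = (36.8 + 17.0)/2 = 26.90 °C
0.408 Ra = 0.408 × 22.8 = 9.3024 mm/d equivalent
ET₀ = 0.0023 × 9.3024 × (26.90 + 17.8) × √19.8 = 0.0023 × 9.3024 × 44.70 × 4.4497 = 4.2556 mm/d
ETc = Kc × ET₀ = 1.18 × 4.2556 = 5.0216 mm/d
Crop demand D = ETc × 31 d = 5.0216 × 31 = 155.670 mm
D − Pe = 155.670 − 21.1 = 134.570 mm
Gross irrigation = 134.570 / 0.80 = 168.213 mm

168.2 mm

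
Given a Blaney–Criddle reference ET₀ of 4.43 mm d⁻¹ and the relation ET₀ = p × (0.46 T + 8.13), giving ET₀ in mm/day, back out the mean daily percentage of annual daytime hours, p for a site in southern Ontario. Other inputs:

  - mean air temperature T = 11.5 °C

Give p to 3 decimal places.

0.330

p = ET₀ / (0.46 T + 8.13) = 4.43 / (0.46 × 11.5 + 8.13) = 4.43 / 13.420 = 0.3301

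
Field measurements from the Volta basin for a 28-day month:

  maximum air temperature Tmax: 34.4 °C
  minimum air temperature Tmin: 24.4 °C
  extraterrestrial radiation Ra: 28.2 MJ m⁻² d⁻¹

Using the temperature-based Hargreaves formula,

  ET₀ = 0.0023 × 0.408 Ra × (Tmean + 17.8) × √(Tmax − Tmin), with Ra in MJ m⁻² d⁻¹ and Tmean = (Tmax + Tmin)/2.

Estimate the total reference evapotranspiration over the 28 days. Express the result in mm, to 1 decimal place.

Tmean = (34.4 + 24.4)/2 = 29.40 °C
0.408 Ra = 0.408 × 28.2 = 11.5056 mm/d equivalent
ET₀ = 0.0023 × 11.5056 × (29.40 + 17.8) × √10.0 = 0.0023 × 11.5056 × 47.20 × 3.1623 = 3.9499 mm/d
Over 28 days: 3.9499 × 28 = 110.597 mm

110.6 mm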